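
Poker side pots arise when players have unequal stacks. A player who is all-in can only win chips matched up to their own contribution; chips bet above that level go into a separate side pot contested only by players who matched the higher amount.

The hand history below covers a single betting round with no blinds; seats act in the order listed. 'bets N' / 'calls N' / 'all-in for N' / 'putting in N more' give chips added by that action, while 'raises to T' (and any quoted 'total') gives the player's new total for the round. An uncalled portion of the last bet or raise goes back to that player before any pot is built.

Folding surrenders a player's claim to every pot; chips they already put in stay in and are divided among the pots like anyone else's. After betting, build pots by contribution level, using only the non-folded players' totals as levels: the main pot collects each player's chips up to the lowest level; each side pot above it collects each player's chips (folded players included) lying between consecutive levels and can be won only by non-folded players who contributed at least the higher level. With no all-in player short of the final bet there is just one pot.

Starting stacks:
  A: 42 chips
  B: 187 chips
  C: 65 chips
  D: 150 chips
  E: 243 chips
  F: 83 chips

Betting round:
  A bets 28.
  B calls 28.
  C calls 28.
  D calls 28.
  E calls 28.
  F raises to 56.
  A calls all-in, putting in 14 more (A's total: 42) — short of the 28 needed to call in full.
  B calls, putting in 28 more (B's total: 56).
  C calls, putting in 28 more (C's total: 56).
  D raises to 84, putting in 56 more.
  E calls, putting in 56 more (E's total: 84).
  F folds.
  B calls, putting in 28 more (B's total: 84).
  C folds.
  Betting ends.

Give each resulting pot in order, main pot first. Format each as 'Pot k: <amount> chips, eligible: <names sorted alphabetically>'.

Pot 1: 252 chips, eligible: A, B, D, E
Pot 2: 154 chips, eligible: B, D, E

Derivation:
Contributions: A=42, B=84, C=56, D=84, E=84, F=56
Folded: C, F
Pot levels (distinct totals of non-folded players): 42, 84
Layer 1-42: 42 each from A, B, C, D, E, F = 42*6 = 252 chips; eligible A, B, D, E
Layer 43-84: B 42 + C 14 + D 42 + E 42 + F 14 = 154 chips; eligible B, D, E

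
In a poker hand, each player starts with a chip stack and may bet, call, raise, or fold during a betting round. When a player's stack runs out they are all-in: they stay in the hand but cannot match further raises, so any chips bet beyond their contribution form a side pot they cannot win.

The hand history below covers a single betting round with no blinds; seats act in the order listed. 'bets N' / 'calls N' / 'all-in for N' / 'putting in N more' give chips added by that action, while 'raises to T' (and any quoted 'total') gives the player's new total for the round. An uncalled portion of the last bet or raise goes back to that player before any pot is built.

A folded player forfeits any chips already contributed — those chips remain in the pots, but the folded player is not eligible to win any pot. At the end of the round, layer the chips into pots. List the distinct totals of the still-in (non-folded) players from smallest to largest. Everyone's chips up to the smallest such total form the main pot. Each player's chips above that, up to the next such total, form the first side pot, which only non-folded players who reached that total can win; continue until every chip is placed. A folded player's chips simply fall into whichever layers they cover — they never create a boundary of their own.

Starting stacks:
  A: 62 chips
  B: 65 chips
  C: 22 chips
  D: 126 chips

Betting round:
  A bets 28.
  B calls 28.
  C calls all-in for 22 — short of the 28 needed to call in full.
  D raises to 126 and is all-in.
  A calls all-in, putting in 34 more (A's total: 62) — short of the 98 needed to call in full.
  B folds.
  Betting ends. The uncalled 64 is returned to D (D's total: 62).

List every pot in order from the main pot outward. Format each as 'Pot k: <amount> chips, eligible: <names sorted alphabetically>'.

Contributions (after 64 returned to D): A=62, B=28, C=22, D=62
Folded: B
Pot levels (distinct totals of non-folded players): 22, 62
Layer 1-22: 22 each from A, B, C, D = 22*4 = 88 chips; eligible A, C, D
Layer 23-62: A 40 + B 6 + D 40 = 86 chips; eligible A, D

Pot 1: 88 chips, eligible: A, C, D
Pot 2: 86 chips, eligible: A, D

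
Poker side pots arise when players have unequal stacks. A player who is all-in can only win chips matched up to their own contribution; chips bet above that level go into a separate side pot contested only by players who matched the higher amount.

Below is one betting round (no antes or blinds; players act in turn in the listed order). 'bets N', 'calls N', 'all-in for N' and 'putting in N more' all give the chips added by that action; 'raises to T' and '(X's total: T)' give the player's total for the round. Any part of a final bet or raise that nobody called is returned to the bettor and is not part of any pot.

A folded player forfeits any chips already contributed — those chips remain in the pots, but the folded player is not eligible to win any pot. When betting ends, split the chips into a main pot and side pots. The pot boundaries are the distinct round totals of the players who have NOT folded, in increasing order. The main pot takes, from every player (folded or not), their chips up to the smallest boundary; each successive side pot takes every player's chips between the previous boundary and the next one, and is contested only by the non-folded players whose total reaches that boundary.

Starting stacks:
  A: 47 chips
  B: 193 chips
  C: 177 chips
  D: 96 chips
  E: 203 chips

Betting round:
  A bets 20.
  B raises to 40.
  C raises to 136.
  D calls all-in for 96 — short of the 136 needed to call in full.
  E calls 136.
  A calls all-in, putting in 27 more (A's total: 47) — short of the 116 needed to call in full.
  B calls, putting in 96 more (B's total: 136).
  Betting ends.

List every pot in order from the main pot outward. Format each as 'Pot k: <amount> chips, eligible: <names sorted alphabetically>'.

Pot 1: 235 chips, eligible: A, B, C, D, E
Pot 2: 196 chips, eligible: B, C, D, E
Pot 3: 120 chips, eligible: B, C, E

Derivation:
Contributions: A=47, B=136, C=136, D=96, E=136
Pot levels (distinct totals of non-folded players): 47, 96, 136
Layer 1-47: 47 each from A, B, C, D, E = 47*5 = 235 chips; eligible A, B, C, D, E
Layer 48-96: 49 each from B, C, D, E = 49*4 = 196 chips; eligible B, C, D, E
Layer 97-136: 40 each from B, C, E = 40*3 = 120 chips; eligible B, C, E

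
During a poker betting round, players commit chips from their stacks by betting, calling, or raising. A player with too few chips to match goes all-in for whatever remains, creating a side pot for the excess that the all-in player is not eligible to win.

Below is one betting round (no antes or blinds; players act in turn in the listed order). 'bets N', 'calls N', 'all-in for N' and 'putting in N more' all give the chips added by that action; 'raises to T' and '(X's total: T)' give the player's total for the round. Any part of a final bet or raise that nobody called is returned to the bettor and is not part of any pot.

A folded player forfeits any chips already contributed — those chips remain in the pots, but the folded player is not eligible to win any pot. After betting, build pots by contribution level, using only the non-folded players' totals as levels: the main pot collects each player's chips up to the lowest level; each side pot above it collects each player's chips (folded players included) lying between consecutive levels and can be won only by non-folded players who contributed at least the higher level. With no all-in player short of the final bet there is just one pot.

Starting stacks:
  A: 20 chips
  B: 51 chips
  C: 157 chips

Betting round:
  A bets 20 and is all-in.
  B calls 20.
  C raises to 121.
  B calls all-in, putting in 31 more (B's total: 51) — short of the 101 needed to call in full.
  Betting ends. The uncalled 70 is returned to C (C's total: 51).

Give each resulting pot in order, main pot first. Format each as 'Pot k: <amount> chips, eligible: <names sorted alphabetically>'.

Pot 1: 60 chips, eligible: A, B, C
Pot 2: 62 chips, eligible: B, C

Derivation:
Contributions (after 70 returned to C): A=20, B=51, C=51
Pot levels (distinct totals of non-folded players): 20, 51
Layer 1-20: 20 each from A, B, C = 20*3 = 60 chips; eligible A, B, C
Layer 21-51: 31 each from B, C = 31*2 = 62 chips; eligible B, C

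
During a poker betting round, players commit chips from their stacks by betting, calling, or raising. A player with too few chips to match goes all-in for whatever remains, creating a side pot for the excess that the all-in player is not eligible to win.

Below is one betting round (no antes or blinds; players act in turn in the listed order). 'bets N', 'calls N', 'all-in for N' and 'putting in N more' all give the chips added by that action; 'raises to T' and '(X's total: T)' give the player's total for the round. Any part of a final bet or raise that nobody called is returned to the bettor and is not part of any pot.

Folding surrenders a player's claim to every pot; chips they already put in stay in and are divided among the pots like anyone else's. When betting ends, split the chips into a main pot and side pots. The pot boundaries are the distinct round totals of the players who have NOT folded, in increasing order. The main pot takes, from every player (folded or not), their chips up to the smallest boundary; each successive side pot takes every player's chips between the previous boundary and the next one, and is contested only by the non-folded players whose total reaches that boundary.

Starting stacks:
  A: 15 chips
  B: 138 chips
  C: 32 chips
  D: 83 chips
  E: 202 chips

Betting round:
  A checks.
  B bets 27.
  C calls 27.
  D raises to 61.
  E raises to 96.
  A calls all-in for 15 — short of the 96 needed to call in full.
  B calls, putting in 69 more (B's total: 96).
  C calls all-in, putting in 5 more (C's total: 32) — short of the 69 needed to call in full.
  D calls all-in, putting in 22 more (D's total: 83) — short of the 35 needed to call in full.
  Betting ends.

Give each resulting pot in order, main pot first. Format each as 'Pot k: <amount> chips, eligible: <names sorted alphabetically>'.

Contributions: A=15, B=96, C=32, D=83, E=96
Pot levels (distinct totals of non-folded players): 15, 32, 83, 96
Layer 1-15: 15 each from A, B, C, D, E = 15*5 = 75 chips; eligible A, B, C, D, E
Layer 16-32: 17 each from B, C, D, E = 17*4 = 68 chips; eligible B, C, D, E
Layer 33-83: 51 each from B, D, E = 51*3 = 153 chips; eligible B, D, E
Layer 84-96: 13 each from B, E = 13*2 = 26 chips; eligible B, E

Pot 1: 75 chips, eligible: A, B, C, D, E
Pot 2: 68 chips, eligible: B, C, D, E
Pot 3: 153 chips, eligible: B, D, E
Pot 4: 26 chips, eligible: B, E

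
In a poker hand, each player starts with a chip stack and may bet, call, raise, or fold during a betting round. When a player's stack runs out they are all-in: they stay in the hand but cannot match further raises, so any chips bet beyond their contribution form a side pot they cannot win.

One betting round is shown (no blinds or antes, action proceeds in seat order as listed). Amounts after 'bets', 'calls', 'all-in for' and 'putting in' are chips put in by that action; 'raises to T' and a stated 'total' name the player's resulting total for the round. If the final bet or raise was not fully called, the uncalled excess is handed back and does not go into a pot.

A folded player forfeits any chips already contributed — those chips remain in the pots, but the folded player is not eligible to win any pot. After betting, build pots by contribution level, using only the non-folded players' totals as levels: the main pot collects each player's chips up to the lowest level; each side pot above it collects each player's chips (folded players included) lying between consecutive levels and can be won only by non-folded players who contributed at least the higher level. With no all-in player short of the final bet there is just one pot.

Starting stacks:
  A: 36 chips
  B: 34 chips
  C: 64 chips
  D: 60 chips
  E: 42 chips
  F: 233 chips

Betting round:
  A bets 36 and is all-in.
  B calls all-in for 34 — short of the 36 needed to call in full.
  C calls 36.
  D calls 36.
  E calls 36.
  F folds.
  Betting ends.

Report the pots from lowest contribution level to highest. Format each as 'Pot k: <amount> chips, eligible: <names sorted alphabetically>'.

Contributions: A=36, B=34, C=36, D=36, E=36
Folded: F
Pot levels (distinct totals of non-folded players): 34, 36
Layer 1-34: 34 each from A, B, C, D, E = 34*5 = 170 chips; eligible A, B, C, D, E
Layer 35-36: 2 each from A, C, D, E = 2*4 = 8 chips; eligible A, C, D, E

Pot 1: 170 chips, eligible: A, B, C, D, E
Pot 2: 8 chips, eligible: A, C, D, E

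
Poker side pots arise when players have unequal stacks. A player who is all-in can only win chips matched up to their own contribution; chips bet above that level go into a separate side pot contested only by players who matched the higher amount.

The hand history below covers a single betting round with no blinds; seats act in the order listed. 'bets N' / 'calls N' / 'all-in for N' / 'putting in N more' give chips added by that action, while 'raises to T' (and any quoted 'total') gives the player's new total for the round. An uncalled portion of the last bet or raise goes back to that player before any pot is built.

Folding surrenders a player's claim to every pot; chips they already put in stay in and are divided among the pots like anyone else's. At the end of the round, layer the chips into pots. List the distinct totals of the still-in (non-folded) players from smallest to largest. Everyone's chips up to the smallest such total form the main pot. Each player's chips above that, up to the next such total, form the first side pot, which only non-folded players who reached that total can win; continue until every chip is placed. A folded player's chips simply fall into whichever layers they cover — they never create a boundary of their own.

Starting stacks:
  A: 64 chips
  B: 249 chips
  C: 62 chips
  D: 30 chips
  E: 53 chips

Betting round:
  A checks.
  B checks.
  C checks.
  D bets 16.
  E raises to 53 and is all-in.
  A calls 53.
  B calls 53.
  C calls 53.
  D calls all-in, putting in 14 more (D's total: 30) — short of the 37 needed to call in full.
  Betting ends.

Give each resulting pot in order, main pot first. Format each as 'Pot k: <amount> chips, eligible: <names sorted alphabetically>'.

Pot 1: 150 chips, eligible: A, B, C, D, E
Pot 2: 92 chips, eligible: A, B, C, E

Derivation:
Contributions: A=53, B=53, C=53, D=30, E=53
Pot levels (distinct totals of non-folded players): 30, 53
Layer 1-30: 30 each from A, B, C, D, E = 30*5 = 150 chips; eligible A, B, C, D, E
Layer 31-53: 23 each from A, B, C, E = 23*4 = 92 chips; eligible A, B, C, E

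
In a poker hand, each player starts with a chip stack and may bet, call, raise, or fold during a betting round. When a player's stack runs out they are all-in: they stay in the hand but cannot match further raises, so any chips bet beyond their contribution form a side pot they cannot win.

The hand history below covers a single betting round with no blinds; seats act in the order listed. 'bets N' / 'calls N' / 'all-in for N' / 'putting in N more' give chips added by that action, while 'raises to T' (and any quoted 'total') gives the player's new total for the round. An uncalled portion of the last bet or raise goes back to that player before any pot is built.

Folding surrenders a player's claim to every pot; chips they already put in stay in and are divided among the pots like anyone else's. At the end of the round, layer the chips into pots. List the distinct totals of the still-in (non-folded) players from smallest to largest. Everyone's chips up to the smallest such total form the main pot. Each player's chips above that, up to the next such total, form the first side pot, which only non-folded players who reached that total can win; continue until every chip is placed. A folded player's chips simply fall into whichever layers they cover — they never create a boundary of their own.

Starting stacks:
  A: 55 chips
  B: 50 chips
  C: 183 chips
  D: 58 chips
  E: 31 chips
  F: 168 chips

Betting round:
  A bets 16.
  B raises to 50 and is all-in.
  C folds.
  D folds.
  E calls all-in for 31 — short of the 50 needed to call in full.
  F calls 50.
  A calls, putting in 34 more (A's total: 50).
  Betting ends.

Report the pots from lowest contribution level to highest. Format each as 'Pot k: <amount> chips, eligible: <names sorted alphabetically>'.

Contributions: A=50, B=50, E=31, F=50
Folded: C, D
Pot levels (distinct totals of non-folded players): 31, 50
Layer 1-31: 31 each from A, B, E, F = 31*4 = 124 chips; eligible A, B, E, F
Layer 32-50: 19 each from A, B, F = 19*3 = 57 chips; eligible A, B, F

Pot 1: 124 chips, eligible: A, B, E, F
Pot 2: 57 chips, eligible: A, B, F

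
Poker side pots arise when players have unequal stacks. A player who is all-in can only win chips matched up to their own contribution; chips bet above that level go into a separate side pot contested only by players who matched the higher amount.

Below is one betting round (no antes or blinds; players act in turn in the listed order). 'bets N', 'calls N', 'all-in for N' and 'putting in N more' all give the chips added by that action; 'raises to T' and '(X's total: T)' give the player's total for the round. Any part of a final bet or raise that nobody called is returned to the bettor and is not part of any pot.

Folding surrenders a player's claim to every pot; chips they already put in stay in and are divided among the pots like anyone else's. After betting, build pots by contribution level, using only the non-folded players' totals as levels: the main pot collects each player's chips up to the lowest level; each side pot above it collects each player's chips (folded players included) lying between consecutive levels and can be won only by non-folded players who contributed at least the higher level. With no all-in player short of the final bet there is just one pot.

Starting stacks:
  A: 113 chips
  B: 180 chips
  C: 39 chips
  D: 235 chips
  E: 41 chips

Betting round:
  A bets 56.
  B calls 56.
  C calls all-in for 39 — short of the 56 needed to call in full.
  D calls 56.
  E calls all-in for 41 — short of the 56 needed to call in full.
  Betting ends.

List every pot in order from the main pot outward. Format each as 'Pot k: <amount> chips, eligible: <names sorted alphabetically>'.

Contributions: A=56, B=56, C=39, D=56, E=41
Pot levels (distinct totals of non-folded players): 39, 41, 56
Layer 1-39: 39 each from A, B, C, D, E = 39*5 = 195 chips; eligible A, B, C, D, E
Layer 40-41: 2 each from A, B, D, E = 2*4 = 8 chips; eligible A, B, D, E
Layer 42-56: 15 each from A, B, D = 15*3 = 45 chips; eligible A, B, D

Pot 1: 195 chips, eligible: A, B, C, D, E
Pot 2: 8 chips, eligible: A, B, D, E
Pot 3: 45 chips, eligible: A, B, D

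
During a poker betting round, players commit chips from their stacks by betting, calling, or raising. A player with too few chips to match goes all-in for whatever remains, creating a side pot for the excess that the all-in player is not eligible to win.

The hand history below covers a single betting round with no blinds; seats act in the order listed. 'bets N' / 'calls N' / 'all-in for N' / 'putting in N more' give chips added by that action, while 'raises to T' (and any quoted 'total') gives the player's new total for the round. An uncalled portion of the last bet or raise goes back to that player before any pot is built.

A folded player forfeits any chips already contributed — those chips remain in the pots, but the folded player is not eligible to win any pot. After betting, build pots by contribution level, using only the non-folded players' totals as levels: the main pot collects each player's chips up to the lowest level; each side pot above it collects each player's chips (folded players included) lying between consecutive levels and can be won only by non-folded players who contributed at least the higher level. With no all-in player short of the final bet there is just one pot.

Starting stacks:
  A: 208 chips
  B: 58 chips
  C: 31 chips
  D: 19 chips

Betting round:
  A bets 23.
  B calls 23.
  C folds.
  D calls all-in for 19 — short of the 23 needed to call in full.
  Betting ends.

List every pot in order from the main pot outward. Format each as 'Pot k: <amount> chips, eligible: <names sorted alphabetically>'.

Contributions: A=23, B=23, D=19
Folded: C
Pot levels (distinct totals of non-folded players): 19, 23
Layer 1-19: 19 each from A, B, D = 19*3 = 57 chips; eligible A, B, D
Layer 20-23: 4 each from A, B = 4*2 = 8 chips; eligible A, B

Pot 1: 57 chips, eligible: A, B, D
Pot 2: 8 chips, eligible: A, B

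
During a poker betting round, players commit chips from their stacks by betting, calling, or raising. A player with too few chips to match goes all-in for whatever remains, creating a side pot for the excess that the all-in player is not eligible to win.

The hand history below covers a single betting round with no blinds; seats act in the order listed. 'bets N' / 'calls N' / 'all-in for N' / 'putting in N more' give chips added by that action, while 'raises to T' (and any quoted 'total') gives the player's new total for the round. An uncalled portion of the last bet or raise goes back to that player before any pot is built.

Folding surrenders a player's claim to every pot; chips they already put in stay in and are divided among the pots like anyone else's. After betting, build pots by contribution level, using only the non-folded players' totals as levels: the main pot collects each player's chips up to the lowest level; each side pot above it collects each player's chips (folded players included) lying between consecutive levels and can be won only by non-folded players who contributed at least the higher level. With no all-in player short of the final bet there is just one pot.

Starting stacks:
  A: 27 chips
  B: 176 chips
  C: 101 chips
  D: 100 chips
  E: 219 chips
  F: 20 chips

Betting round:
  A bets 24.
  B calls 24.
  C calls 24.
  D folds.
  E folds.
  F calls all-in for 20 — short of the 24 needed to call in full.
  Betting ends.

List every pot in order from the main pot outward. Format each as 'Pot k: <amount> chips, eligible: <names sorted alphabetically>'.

Pot 1: 80 chips, eligible: A, B, C, F
Pot 2: 12 chips, eligible: A, B, C

Derivation:
Contributions: A=24, B=24, C=24, F=20
Folded: D, E
Pot levels (distinct totals of non-folded players): 20, 24
Layer 1-20: 20 each from A, B, C, F = 20*4 = 80 chips; eligible A, B, C, F
Layer 21-24: 4 each from A, B, C = 4*3 = 12 chips; eligible A, B, C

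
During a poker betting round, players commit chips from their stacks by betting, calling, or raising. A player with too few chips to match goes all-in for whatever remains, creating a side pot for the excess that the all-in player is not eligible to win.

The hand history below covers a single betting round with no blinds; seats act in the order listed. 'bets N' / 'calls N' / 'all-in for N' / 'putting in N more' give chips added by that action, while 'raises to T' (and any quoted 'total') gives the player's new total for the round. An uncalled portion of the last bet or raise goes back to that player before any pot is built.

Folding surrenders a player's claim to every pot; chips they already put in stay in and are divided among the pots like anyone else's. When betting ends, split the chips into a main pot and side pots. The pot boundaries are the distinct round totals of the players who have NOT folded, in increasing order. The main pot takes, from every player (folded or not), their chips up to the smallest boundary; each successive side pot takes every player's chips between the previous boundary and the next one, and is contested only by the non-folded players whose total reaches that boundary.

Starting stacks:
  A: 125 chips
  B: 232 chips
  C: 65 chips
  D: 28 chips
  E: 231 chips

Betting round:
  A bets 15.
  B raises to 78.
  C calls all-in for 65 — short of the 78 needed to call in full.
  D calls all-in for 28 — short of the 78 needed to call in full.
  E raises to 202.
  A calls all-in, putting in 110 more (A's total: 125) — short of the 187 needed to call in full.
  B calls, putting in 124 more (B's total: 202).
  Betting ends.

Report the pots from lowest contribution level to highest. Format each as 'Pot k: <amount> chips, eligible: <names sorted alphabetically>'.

Contributions: A=125, B=202, C=65, D=28, E=202
Pot levels (distinct totals of non-folded players): 28, 65, 125, 202
Layer 1-28: 28 each from A, B, C, D, E = 28*5 = 140 chips; eligible A, B, C, D, E
Layer 29-65: 37 each from A, B, C, E = 37*4 = 148 chips; eligible A, B, C, E
Layer 66-125: 60 each from A, B, E = 60*3 = 180 chips; eligible A, B, E
Layer 126-202: 77 each from B, E = 77*2 = 154 chips; eligible B, E

Pot 1: 140 chips, eligible: A, B, C, D, E
Pot 2: 148 chips, eligible: A, B, C, E
Pot 3: 180 chips, eligible: A, B, E
Pot 4: 154 chips, eligible: B, E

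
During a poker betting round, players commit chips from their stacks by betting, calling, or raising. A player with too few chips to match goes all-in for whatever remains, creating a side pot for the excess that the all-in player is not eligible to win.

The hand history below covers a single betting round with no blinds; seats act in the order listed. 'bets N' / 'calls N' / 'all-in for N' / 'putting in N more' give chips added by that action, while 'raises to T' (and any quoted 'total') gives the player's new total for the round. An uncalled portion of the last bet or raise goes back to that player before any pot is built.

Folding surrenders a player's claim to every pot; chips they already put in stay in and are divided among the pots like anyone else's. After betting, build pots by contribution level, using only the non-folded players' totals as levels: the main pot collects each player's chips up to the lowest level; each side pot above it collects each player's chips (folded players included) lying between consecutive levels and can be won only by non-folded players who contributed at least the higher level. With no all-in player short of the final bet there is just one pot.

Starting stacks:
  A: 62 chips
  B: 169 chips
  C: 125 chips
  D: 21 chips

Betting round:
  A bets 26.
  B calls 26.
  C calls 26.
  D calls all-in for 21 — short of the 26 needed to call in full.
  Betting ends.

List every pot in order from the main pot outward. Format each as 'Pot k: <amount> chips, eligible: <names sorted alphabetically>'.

Pot 1: 84 chips, eligible: A, B, C, D
Pot 2: 15 chips, eligible: A, B, C

Derivation:
Contributions: A=26, B=26, C=26, D=21
Pot levels (distinct totals of non-folded players): 21, 26
Layer 1-21: 21 each from A, B, C, D = 21*4 = 84 chips; eligible A, B, C, D
Layer 22-26: 5 each from A, B, C = 5*3 = 15 chips; eligible A, B, C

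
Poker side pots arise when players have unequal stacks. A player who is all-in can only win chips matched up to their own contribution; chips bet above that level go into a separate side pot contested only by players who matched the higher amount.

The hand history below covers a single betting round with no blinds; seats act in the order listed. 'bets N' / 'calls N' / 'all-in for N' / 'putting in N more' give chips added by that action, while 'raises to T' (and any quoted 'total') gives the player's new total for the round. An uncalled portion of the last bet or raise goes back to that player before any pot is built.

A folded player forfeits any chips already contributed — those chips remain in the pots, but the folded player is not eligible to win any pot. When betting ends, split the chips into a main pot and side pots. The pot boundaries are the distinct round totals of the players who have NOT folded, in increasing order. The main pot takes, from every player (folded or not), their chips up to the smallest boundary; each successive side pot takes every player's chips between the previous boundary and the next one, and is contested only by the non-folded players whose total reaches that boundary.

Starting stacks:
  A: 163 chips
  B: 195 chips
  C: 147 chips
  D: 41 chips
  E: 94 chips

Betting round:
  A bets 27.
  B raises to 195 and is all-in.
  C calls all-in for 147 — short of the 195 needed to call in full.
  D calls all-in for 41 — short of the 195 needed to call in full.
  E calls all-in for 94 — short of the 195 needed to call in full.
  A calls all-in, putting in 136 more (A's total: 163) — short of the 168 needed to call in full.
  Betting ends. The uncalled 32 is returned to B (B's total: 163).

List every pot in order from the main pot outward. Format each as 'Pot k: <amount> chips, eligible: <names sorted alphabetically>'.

Contributions (after 32 returned to B): A=163, B=163, C=147, D=41, E=94
Pot levels (distinct totals of non-folded players): 41, 94, 147, 163
Layer 1-41: 41 each from A, B, C, D, E = 41*5 = 205 chips; eligible A, B, C, D, E
Layer 42-94: 53 each from A, B, C, E = 53*4 = 212 chips; eligible A, B, C, E
Layer 95-147: 53 each from A, B, C = 53*3 = 159 chips; eligible A, B, C
Layer 148-163: 16 each from A, B = 16*2 = 32 chips; eligible A, B

Pot 1: 205 chips, eligible: A, B, C, D, E
Pot 2: 212 chips, eligible: A, B, C, E
Pot 3: 159 chips, eligible: A, B, C
Pot 4: 32 chips, eligible: A, B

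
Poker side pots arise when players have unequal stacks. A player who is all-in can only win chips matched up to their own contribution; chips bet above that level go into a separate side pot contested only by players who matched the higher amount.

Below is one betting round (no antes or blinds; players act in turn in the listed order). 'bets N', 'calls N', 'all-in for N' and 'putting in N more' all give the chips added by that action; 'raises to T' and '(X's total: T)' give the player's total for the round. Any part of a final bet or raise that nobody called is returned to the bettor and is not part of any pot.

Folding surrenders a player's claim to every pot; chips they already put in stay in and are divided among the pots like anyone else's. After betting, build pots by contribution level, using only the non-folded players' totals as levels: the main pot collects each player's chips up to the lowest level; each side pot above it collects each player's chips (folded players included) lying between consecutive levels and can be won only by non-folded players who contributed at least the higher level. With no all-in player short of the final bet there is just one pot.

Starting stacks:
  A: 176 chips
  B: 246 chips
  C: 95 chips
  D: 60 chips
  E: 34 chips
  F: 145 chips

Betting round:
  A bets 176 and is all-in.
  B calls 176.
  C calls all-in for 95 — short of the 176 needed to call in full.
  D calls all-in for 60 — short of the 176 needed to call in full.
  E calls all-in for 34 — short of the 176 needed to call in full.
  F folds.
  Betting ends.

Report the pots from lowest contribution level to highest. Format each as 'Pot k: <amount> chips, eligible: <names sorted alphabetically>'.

Contributions: A=176, B=176, C=95, D=60, E=34
Folded: F
Pot levels (distinct totals of non-folded players): 34, 60, 95, 176
Layer 1-34: 34 each from A, B, C, D, E = 34*5 = 170 chips; eligible A, B, C, D, E
Layer 35-60: 26 each from A, B, C, D = 26*4 = 104 chips; eligible A, B, C, D
Layer 61-95: 35 each from A, B, C = 35*3 = 105 chips; eligible A, B, C
Layer 96-176: 81 each from A, B = 81*2 = 162 chips; eligible A, B

Pot 1: 170 chips, eligible: A, B, C, D, E
Pot 2: 104 chips, eligible: A, B, C, D
Pot 3: 105 chips, eligible: A, B, C
Pot 4: 162 chips, eligible: A, B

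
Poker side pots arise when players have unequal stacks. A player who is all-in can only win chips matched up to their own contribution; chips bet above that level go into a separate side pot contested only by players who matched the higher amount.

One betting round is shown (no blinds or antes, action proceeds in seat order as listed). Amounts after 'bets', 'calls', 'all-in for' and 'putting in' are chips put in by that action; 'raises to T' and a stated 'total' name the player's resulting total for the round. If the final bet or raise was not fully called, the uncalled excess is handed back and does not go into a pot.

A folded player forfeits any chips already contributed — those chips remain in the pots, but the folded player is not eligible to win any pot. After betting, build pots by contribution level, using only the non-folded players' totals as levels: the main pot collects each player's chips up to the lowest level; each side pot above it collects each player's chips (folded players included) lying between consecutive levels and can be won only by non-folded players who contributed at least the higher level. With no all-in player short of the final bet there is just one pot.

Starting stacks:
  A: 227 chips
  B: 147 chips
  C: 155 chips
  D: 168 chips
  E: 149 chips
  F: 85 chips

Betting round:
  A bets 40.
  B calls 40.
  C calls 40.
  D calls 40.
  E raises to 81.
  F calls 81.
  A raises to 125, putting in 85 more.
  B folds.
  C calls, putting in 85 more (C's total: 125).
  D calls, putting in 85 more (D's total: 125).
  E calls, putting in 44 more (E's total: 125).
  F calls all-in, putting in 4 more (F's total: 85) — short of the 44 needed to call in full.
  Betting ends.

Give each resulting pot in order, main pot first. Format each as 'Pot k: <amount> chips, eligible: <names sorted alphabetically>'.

Contributions: A=125, B=40, C=125, D=125, E=125, F=85
Folded: B
Pot levels (distinct totals of non-folded players): 85, 125
Layer 1-85: A 85 + B 40 + C 85 + D 85 + E 85 + F 85 = 465 chips; eligible A, C, D, E, F
Layer 86-125: 40 each from A, C, D, E = 40*4 = 160 chips; eligible A, C, D, E

Pot 1: 465 chips, eligible: A, C, D, E, F
Pot 2: 160 chips, eligible: A, C, D, E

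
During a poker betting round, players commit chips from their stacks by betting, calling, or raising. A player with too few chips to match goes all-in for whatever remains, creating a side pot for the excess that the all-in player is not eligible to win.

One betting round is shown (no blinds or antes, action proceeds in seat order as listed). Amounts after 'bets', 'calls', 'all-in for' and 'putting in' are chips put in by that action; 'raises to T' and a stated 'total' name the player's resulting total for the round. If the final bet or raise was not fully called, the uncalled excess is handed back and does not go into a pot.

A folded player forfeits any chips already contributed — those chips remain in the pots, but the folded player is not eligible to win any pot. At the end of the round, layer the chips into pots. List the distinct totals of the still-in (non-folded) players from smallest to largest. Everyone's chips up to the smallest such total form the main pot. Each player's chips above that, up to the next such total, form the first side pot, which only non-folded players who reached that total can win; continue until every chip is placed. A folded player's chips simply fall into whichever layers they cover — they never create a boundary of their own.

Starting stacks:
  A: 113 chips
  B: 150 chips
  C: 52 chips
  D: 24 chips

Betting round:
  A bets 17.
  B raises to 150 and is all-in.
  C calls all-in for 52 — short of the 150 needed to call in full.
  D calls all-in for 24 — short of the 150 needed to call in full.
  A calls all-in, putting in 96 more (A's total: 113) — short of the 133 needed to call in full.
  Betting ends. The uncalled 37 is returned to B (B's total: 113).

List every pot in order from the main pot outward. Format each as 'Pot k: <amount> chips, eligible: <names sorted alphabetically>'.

Contributions (after 37 returned to B): A=113, B=113, C=52, D=24
Pot levels (distinct totals of non-folded players): 24, 52, 113
Layer 1-24: 24 each from A, B, C, D = 24*4 = 96 chips; eligible A, B, C, D
Layer 25-52: 28 each from A, B, C = 28*3 = 84 chips; eligible A, B, C
Layer 53-113: 61 each from A, B = 61*2 = 122 chips; eligible A, B

Pot 1: 96 chips, eligible: A, B, C, D
Pot 2: 84 chips, eligible: A, B, C
Pot 3: 122 chips, eligible: A, B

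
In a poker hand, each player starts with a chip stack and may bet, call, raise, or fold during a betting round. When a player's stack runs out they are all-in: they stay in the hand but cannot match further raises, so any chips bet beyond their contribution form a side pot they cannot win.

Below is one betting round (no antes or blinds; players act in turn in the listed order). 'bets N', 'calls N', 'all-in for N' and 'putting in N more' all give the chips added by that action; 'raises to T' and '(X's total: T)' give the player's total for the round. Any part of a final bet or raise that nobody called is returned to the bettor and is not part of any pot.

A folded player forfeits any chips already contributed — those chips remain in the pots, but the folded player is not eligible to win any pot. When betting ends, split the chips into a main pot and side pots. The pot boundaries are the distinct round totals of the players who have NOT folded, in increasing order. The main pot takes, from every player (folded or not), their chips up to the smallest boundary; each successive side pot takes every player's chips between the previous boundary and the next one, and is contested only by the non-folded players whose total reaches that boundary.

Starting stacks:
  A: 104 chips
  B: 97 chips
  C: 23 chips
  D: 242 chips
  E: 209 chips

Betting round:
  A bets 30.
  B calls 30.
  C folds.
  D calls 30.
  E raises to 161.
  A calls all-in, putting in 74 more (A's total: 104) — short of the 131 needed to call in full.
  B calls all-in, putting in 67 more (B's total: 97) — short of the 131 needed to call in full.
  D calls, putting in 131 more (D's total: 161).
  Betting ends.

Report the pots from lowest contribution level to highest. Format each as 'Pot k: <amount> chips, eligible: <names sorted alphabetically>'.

Pot 1: 388 chips, eligible: A, B, D, E
Pot 2: 21 chips, eligible: A, D, E
Pot 3: 114 chips, eligible: D, E

Derivation:
Contributions: A=104, B=97, D=161, E=161
Folded: C
Pot levels (distinct totals of non-folded players): 97, 104, 161
Layer 1-97: 97 each from A, B, D, E = 97*4 = 388 chips; eligible A, B, D, E
Layer 98-104: 7 each from A, D, E = 7*3 = 21 chips; eligible A, D, E
Layer 105-161: 57 each from D, E = 57*2 = 114 chips; eligible D, E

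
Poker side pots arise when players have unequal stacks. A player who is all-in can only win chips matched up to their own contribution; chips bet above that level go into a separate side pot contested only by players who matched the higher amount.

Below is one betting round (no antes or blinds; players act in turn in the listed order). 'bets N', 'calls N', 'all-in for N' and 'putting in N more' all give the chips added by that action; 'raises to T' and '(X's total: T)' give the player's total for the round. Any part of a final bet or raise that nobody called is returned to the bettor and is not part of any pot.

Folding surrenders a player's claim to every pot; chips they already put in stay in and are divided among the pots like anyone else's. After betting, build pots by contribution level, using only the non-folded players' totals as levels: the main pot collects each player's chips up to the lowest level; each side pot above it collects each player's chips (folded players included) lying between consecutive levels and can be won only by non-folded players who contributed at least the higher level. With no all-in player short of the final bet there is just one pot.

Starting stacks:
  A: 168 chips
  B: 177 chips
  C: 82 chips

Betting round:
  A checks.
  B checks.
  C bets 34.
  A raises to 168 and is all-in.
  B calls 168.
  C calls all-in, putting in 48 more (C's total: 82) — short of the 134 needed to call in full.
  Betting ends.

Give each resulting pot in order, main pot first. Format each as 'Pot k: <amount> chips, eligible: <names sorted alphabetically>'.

Pot 1: 246 chips, eligible: A, B, C
Pot 2: 172 chips, eligible: A, B

Derivation:
Contributions: A=168, B=168, C=82
Pot levels (distinct totals of non-folded players): 82, 168
Layer 1-82: 82 each from A, B, C = 82*3 = 246 chips; eligible A, B, C
Layer 83-168: 86 each from A, B = 86*2 = 172 chips; eligible A, B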